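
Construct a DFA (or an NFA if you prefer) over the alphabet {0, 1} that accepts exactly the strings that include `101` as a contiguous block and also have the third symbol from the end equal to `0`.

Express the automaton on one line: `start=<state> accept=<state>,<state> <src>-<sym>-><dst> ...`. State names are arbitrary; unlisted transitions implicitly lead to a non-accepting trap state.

Run two small machines in parallel and take their product. One (4 states) tracks whether and how much of `101` has been seen; the other (15 states) tracks the last 3 symbols read. Each combined state is a pair, one component from each; accept when both components accept. Minimizing collapses redundant product states.
11 states suffice.
          0    1  
>  q0     q0   q1 
   q1     q2   q1 
   q2     q0   q3 
   q3     q4   q5 
 * q4     q6   q3 
 * q5     q7   q8 
   q6     q9  q10 
   q7     q6   q3 
   q8     q7   q8 
 * q9     q9  q10 
 * q10    q4   q5 
(> = start, * = accepting)

start=q0 accept=q4,q5,q9,q10 q0-0->q0 q0-1->q1 q1-0->q2 q1-1->q1 q2-0->q0 q2-1->q3 q3-0->q4 q3-1->q5 q4-0->q6 q4-1->q3 q5-0->q7 q5-1->q8 q6-0->q9 q6-1->q10 q7-0->q6 q7-1->q3 q8-0->q7 q8-1->q8 q9-0->q9 q9-1->q10 q10-0->q4 q10-1->q5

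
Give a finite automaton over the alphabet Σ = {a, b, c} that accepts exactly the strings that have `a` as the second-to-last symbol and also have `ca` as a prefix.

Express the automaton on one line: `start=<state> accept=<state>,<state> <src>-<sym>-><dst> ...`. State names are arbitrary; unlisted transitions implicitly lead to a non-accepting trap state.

start=q0 accept=q4,q5 q0-a->q1 q0-b->q1 q0-c->q2 q1-a->q1 q1-b->q1 q1-c->q1 q2-a->q3 q2-b->q1 q2-c->q1 q3-a->q4 q3-b->q5 q3-c->q5 q4-a->q4 q4-b->q5 q4-c->q5 q5-a->q3 q5-b->q6 q5-c->q6 q6-a->q3 q6-b->q6 q6-c->q6

Handle the two conditions separately and then intersect. The first has 13 states tracking the last 2 symbols read; the second has 4 states tracking whether the input so far still matches the prefix `ca`. A product state is a pair (one from each), accepting exactly when both do. After merging equivalent states the machine shrinks.
7 states suffice.
        a   b   c  
>  q0   q1  q1  q2 
   q1   q1  q1  q1 
   q2   q3  q1  q1 
   q3   q4  q5  q5 
 * q4   q4  q5  q5 
 * q5   q3  q6  q6 
   q6   q3  q6  q6 
(> = start, * = accepting)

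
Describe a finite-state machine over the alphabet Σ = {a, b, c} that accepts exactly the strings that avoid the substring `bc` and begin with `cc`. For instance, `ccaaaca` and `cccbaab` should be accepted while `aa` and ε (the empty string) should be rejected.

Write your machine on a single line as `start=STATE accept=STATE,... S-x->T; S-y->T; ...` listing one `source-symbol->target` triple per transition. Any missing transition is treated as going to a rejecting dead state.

start=q0; accept=q3,q4; q0-a->q1; q0-b->q1; q0-c->q2; q1-a->q1; q1-b->q1; q1-c->q1; q2-a->q1; q2-b->q1; q2-c->q3; q3-a->q3; q3-b->q4; q3-c->q3; q4-a->q3; q4-b->q4; q4-c->q1

Build one automaton per condition and run them in lockstep. One (3 states) tracks partial matches of the forbidden pattern `bc`; the other (4 states) tracks whether the input so far still matches the prefix `cc`. Each combined state is a pair, one component from each; accept when both components accept. Equivalent product states are then merged.
With 5 states:
        a   b   c  
>  q0   q1  q1  q2 
   q1   q1  q1  q1 
   q2   q1  q1  q3 
 * q3   q3  q4  q3 
 * q4   q3  q4  q1 
(> = start, * = accepting)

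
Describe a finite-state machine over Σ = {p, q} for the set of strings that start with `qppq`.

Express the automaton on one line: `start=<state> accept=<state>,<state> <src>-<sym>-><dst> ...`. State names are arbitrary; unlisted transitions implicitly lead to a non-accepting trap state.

Check the first 4 symbols one by one: A through D record how many have matched `qppq` so far; any wrong symbol goes to the dead state F. After all 4 match we enter the accepting sink E.
6 states suffice.
       p  q 
>  A   F  B 
   B   C  F 
   C   D  F 
   D   F  E 
 * E   E  E 
   F   F  F 
(> = start, * = accepting)

start=A accept=E A-p->F A-q->B B-p->C B-q->F C-p->D C-q->F D-p->F D-q->E E-p->E E-q->E F-p->F F-q->F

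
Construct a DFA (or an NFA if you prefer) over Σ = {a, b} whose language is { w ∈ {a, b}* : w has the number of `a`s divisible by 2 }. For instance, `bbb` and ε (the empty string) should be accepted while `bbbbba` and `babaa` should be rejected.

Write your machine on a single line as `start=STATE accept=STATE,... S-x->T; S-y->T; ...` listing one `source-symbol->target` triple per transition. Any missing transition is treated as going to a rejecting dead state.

The only thing that matters is how many `a`s have appeared, reduced mod 2. Use one state per residue: q0 for 0, …, q1 for 1. Reading `a` moves to the next residue; anything else stays put. q0 is accepting.
With 2 states:
        a   b  
>* q0   q1  q0 
   q1   q0  q1 
(> = start, * = accepting)

start=q0; accept=q0; q0-a->q1; q0-b->q0; q1-a->q0; q1-b->q1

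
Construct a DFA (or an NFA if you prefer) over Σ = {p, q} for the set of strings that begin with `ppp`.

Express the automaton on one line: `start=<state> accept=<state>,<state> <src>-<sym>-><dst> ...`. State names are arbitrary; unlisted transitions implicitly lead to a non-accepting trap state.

Walk along `ppp` while the input agrees: from A take `p` to B, and so on. Any deviation drops to the rejecting sink E. Once D is reached the prefix is confirmed and every continuation is accepted.
5 states suffice.
       p  q 
>  A   B  E 
   B   C  E 
   C   D  E 
 * D   D  D 
   E   E  E 
(> = start, * = accepting)

start=A accept=D A-p->B A-q->E B-p->C B-q->E C-p->D C-q->E D-p->D D-q->D E-p->E E-q->E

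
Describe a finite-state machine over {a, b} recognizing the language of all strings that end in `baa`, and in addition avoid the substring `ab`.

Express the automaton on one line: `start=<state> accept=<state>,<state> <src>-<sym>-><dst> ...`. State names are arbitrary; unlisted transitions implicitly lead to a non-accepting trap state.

Run two small machines in parallel and take their product. The first has 4 states tracking how much of the suffix `baa` has currently been matched; the second has 3 states tracking partial matches of the forbidden pattern `ab`. A product state is a pair (one from each), accepting exactly when both do.
9 states suffice.
        a   b  
>  s0   s1  s2 
   s1   s1  s3 
   s2   s4  s2 
   s3   s5  s3 
   s4   s6  s3 
   s5   s7  s3 
 * s6   s1  s3 
   s7   s8  s3 
   s8   s8  s3 
(> = start, * = accepting)

start=s0 accept=s6 s0-a->s1 s0-b->s2 s1-a->s1 s1-b->s3 s2-a->s4 s2-b->s2 s3-a->s5 s3-b->s3 s4-a->s6 s4-b->s3 s5-a->s7 s5-b->s3 s6-a->s1 s6-b->s3 s7-a->s8 s7-b->s3 s8-a->s8 s8-b->s3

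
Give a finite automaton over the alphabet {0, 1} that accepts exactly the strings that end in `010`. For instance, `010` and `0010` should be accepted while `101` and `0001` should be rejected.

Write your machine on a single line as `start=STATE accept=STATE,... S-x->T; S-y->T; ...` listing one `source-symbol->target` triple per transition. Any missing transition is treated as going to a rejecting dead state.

Let each state record the length of the longest suffix of the input read so far that is also a prefix of `010`. q1 means the last symbol is `0`; q2 means the last 2 symbols are `01`; q3 means the last 3 symbols are `010`. Accept only at q3, where the string currently ends in `010`.
With 4 states:
        0   1  
>  q0   q1  q0 
   q1   q1  q2 
   q2   q3  q0 
 * q3   q1  q2 
(> = start, * = accepting)

start=q0; accept=q3; q0-0->q1; q0-1->q0; q1-0->q1; q1-1->q2; q2-0->q3; q2-1->q0; q3-0->q1; q3-1->q2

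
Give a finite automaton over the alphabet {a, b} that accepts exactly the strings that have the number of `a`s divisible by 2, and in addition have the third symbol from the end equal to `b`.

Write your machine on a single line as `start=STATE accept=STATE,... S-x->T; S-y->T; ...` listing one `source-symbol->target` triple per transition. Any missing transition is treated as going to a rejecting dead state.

Run two small machines in parallel and take their product. One (2 states) tracks the count of `a`s modulo 2; the other (15 states) tracks the last 3 symbols read. Each combined state is a pair, one component from each; accept when both components accept. Equivalent product states are then merged.
          a    b  
>  s0     s1   s2 
   s1     s0   s3 
   s2     s4   s5 
   s3     s6   s7 
   s4     s8   s3 
   s5     s4   s9 
   s6     s1  s10 
   s7    s11   s7 
 * s8     s1   s2 
 * s9     s4   s9 
 * s10    s4   s5 
 * s11    s1  s10 
(> = start, * = accepting)

start=s0; accept=s8,s9,s10,s11; s0-a->s1; s0-b->s2; s1-a->s0; s1-b->s3; s2-a->s4; s2-b->s5; s3-a->s6; s3-b->s7; s4-a->s8; s4-b->s3; s5-a->s4; s5-b->s9; s6-a->s1; s6-b->s10; s7-a->s11; s7-b->s7; s8-a->s1; s8-b->s2; s9-a->s4; s9-b->s9; s10-a->s4; s10-b->s5; s11-a->s1; s11-b->s10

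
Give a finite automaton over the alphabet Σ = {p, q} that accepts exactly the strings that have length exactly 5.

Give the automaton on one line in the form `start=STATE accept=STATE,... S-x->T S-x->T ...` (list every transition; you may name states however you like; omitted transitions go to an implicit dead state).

start=s0 accept=s5 s0-p->s1 s0-q->s1 s1-p->s2 s1-q->s2 s2-p->s3 s2-q->s3 s3-p->s4 s3-q->s4 s4-p->s5 s4-q->s5 s5-p->s6 s5-q->s6 s6-p->s6 s6-q->s6

We only need to distinguish lengths 0, 1, …, 5, and '>5'. Chain s0 → s1 → s2 → s3 → s4 → s5 → s6 on every symbol, with s6 looping. Accepting states: {s5}.
With 7 states:
        p   q  
>  s0   s1  s1 
   s1   s2  s2 
   s2   s3  s3 
   s3   s4  s4 
   s4   s5  s5 
 * s5   s6  s6 
   s6   s6  s6 
(> = start, * = accepting)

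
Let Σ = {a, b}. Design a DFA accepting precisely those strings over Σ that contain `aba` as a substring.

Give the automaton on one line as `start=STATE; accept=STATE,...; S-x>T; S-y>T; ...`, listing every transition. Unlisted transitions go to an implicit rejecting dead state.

Track how much of `aba` has been matched so far: state s0 is no progress, s3 is the absorbing accept state reached once `aba` has occurred. Intermediate states record partial matches; on a mismatch, fall back to the longest reusable overlap.
A 4-state machine:
        a   b  
>  s0   s1  s0 
   s1   s1  s2 
   s2   s3  s0 
 * s3   s3  s3 
(> = start, * = accepting)

start=s0; accept=s3; s0-a>s1; s0-b>s0; s1-a>s1; s1-b>s2; s2-a>s3; s2-b>s0; s3-a>s3; s3-b>s3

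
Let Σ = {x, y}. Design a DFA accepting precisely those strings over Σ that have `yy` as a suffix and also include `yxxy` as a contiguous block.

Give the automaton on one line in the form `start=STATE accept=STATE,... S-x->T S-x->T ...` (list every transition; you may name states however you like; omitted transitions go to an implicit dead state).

Build one automaton per condition and run them in lockstep. One (3 states) tracks how much of the suffix `yy` has currently been matched; the other (5 states) tracks whether and how much of `yxxy` has been seen. Each combined state is a pair, one component from each; accept when both components accept. Equivalent product states are then merged.
With 7 states:
        x   y  
>  s0   s0  s1 
   s1   s2  s1 
   s2   s3  s1 
   s3   s0  s4 
   s4   s5  s6 
   s5   s5  s4 
 * s6   s5  s6 
(> = start, * = accepting)

start=s0 accept=s6 s0-x->s0 s0-y->s1 s1-x->s2 s1-y->s1 s2-x->s3 s2-y->s1 s3-x->s0 s3-y->s4 s4-x->s5 s4-y->s6 s5-x->s5 s5-y->s4 s6-x->s5 s6-y->s6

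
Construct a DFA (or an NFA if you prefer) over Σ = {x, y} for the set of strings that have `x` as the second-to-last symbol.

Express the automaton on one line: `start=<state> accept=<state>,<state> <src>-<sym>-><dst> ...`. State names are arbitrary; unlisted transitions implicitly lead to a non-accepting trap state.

A DFA must remember the last 2 symbols (since which symbol is second-to-last isn't known until the input ends). Use one state per possible window of the last ≤2 symbols; accept from those whose window starts with `x`.
With 7 states:
        x   y  
>  S0   S1  S2 
   S1   S3  S4 
   S2   S5  S6 
 * S3   S3  S4 
 * S4   S5  S6 
   S5   S3  S4 
   S6   S5  S6 
(> = start, * = accepting)

start=S0 accept=S3,S4 S0-x->S1 S0-y->S2 S1-x->S3 S1-y->S4 S2-x->S5 S2-y->S6 S3-x->S3 S3-y->S4 S4-x->S5 S4-y->S6 S5-x->S3 S5-y->S4 S6-x->S5 S6-y->S6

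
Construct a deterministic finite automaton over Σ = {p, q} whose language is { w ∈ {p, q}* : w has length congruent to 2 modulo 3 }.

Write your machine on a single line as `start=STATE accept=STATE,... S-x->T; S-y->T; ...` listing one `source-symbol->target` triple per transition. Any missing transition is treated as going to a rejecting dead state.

Count input length modulo 3: every symbol advances one step around the cycle s0 → s1 → s2 → s0. Accept at s2.
With 3 states:
        p   q  
>  s0   s1  s1 
   s1   s2  s2 
 * s2   s0  s0 
(> = start, * = accepting)

start=s0; accept=s2; s0-p->s1; s0-q->s1; s1-p->s2; s1-q->s2; s2-p->s0; s2-q->s0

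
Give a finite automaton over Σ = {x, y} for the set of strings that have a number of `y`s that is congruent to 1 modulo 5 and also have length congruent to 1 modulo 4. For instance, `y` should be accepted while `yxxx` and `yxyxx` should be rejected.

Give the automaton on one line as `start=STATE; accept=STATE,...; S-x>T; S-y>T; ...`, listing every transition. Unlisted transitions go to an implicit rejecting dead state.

start=q0; accept=q2; q0-x>q1; q0-y>q2; q1-x>q3; q1-y>q4; q2-x>q4; q2-y>q5; q3-x>q6; q3-y>q7; q4-x>q7; q4-y>q8; q5-x>q8; q5-y>q9; q6-x>q0; q6-y>q10; q7-x>q10; q7-y>q11; q8-x>q11; q8-y>q12; q9-x>q12; q9-y>q13; q10-x>q2; q10-y>q14; q11-x>q14; q11-y>q15; q12-x>q15; q12-y>q16; q13-x>q16; q13-y>q1; q14-x>q5; q14-y>q17; q15-x>q17; q15-y>q18; q16-x>q18; q16-y>q3; q17-x>q9; q17-y>q19; q18-x>q19; q18-y>q6; q19-x>q13; q19-y>q0

Build one automaton per condition and run them in lockstep. The first has 5 states tracking the count of `y`s modulo 5; the second has 4 states tracking the input length modulo 4. A product state is a pair (one from each), accepting exactly when both do.
A 20-state machine:
          x    y  
>  q0     q1   q2 
   q1     q3   q4 
 * q2     q4   q5 
   q3     q6   q7 
   q4     q7   q8 
   q5     q8   q9 
   q6     q0  q10 
   q7    q10  q11 
   q8    q11  q12 
   q9    q12  q13 
   q10    q2  q14 
   q11   q14  q15 
   q12   q15  q16 
   q13   q16   q1 
   q14    q5  q17 
   q15   q17  q18 
   q16   q18   q3 
   q17    q9  q19 
   q18   q19   q6 
   q19   q13   q0 
(> = start, * = accepting)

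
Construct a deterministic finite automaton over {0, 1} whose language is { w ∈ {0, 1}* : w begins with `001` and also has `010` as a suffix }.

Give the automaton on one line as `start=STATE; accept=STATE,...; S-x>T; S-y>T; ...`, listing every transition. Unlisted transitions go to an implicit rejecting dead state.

start=q0; accept=q5; q0-0>q1; q0-1>q2; q1-0>q3; q1-1>q2; q2-0>q2; q2-1>q2; q3-0>q2; q3-1>q4; q4-0>q5; q4-1>q6; q5-0>q7; q5-1>q4; q6-0>q7; q6-1>q6; q7-0>q7; q7-1>q4

Run two small machines in parallel and take their product. The first has 5 states tracking whether the input so far still matches the prefix `001`; the second has 4 states tracking how much of the suffix `010` has currently been matched. A product state is a pair (one from each), accepting exactly when both do. After merging equivalent states the machine shrinks.
An 8-state machine:
        0   1  
>  q0   q1  q2 
   q1   q3  q2 
   q2   q2  q2 
   q3   q2  q4 
   q4   q5  q6 
 * q5   q7  q4 
   q6   q7  q6 
   q7   q7  q4 
(> = start, * = accepting)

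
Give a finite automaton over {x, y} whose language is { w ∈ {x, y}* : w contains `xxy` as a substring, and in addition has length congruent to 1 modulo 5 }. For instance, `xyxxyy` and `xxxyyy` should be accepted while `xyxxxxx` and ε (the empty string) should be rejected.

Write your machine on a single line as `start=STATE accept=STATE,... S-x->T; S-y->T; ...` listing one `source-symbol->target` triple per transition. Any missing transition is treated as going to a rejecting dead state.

Handle the two conditions separately and then intersect. One (4 states) tracks whether and how much of `xxy` has been seen; the other (5 states) tracks the input length modulo 5. Each combined state is a pair, one component from each; accept when both components accept.
With 20 states:
          x    y  
>  s0     s1   s2 
   s1     s3   s4 
   s2     s5   s4 
   s3     s6   s7 
   s4     s8   s9 
   s5     s6   s9 
   s6    s10  s11 
   s7    s11  s11 
   s8    s10  s12 
   s9    s13  s12 
   s10   s14  s15 
   s11   s15  s15 
   s12   s16   s0 
   s13   s14   s0 
   s14   s17  s18 
   s15   s18  s18 
   s16   s17   s2 
   s17    s3  s19 
 * s18   s19  s19 
   s19    s7   s7 
(> = start, * = accepting)

start=s0; accept=s18; s0-x->s1; s0-y->s2; s1-x->s3; s1-y->s4; s2-x->s5; s2-y->s4; s3-x->s6; s3-y->s7; s4-x->s8; s4-y->s9; s5-x->s6; s5-y->s9; s6-x->s10; s6-y->s11; s7-x->s11; s7-y->s11; s8-x->s10; s8-y->s12; s9-x->s13; s9-y->s12; s10-x->s14; s10-y->s15; s11-x->s15; s11-y->s15; s12-x->s16; s12-y->s0; s13-x->s14; s13-y->s0; s14-x->s17; s14-y->s18; s15-x->s18; s15-y->s18; s16-x->s17; s16-y->s2; s17-x->s3; s17-y->s19; s18-x->s19; s18-y->s19; s19-x->s7; s19-y->s7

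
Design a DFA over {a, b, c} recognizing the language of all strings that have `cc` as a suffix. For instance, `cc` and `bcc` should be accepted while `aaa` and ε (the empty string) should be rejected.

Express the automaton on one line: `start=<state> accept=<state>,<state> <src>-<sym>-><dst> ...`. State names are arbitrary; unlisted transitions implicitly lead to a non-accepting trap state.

Remember how much of `cc` the current input suffix matches. State q0 means no match yet; q1 means the last symbol is `c`; q2 means the last 2 symbols are `cc`. Only q2 accepts. On a mismatch, fall back to the longest proper suffix that is still a prefix of `cc`.
3 states suffice.
        a   b   c  
>  q0   q0  q0  q1 
   q1   q0  q0  q2 
 * q2   q0  q0  q2 
(> = start, * = accepting)

start=q0 accept=q2 q0-a->q0 q0-b->q0 q0-c->q1 q1-a->q0 q1-b->q0 q1-c->q2 q2-a->q0 q2-b->q0 q2-c->q2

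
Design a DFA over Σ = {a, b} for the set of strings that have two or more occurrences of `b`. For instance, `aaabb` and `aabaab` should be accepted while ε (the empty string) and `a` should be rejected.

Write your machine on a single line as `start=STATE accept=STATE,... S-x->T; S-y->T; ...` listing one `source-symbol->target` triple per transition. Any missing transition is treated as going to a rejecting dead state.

start=S0; accept=S2,S3; S0-a->S0; S0-b->S1; S1-a->S1; S1-b->S2; S2-a->S2; S2-b->S3; S3-a->S3; S3-b->S3

Count `b`s, saturating at 3: states S0 through S2 mean 0 through 2 `b`s seen; S3 means more than 2. Each `b` increments (capped at S3); other symbols loop. Accept from {S2, S3}.
4 states suffice.
        a   b  
>  S0   S0  S1 
   S1   S1  S2 
 * S2   S2  S3 
 * S3   S3  S3 
(> = start, * = accepting)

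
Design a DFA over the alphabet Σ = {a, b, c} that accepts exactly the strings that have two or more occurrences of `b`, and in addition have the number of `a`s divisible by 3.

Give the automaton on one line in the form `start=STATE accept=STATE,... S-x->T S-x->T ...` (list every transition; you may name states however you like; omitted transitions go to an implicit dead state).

start=S0 accept=S5 S0-a->S1 S0-b->S2 S0-c->S0 S1-a->S3 S1-b->S4 S1-c->S1 S2-a->S4 S2-b->S5 S2-c->S2 S3-a->S0 S3-b->S6 S3-c->S3 S4-a->S6 S4-b->S7 S4-c->S4 S5-a->S7 S5-b->S5 S5-c->S5 S6-a->S2 S6-b->S8 S6-c->S6 S7-a->S8 S7-b->S7 S7-c->S7 S8-a->S5 S8-b->S8 S8-c->S8

Build one automaton per condition and run them in lockstep. One (4 states) tracks the count of `b`s, saturating at 3; the other (3 states) tracks the count of `a`s modulo 3. Each combined state is a pair, one component from each; accept when both components accept. Minimizing collapses redundant product states.
With 9 states:
        a   b   c  
>  S0   S1  S2  S0 
   S1   S3  S4  S1 
   S2   S4  S5  S2 
   S3   S0  S6  S3 
   S4   S6  S7  S4 
 * S5   S7  S5  S5 
   S6   S2  S8  S6 
   S7   S8  S7  S7 
   S8   S5  S8  S8 
(> = start, * = accepting)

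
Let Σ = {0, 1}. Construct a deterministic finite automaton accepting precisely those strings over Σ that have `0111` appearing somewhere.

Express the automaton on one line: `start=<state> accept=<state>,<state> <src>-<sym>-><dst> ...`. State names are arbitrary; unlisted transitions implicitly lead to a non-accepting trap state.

start=s0 accept=s4 s0-0->s1 s0-1->s0 s1-0->s1 s1-1->s2 s2-0->s1 s2-1->s3 s3-0->s1 s3-1->s4 s4-0->s4 s4-1->s4

Track how much of `0111` has been matched so far: state s0 is no progress, s4 is the absorbing accept state reached once `0111` has occurred. Intermediate states record partial matches; on a mismatch, fall back to the longest reusable overlap.
5 states suffice.
        0   1  
>  s0   s1  s0 
   s1   s1  s2 
   s2   s1  s3 
   s3   s1  s4 
 * s4   s4  s4 
(> = start, * = accepting)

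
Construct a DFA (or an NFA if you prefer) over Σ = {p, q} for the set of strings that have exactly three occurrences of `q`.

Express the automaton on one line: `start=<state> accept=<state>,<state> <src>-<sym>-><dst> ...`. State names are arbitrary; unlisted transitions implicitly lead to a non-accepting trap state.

start=A accept=D A-p->A A-q->B B-p->B B-q->C C-p->C C-q->D D-p->D D-q->E E-p->E E-q->E

Count `q`s, saturating at 4: states A through D mean 0 through 3 `q`s seen; E means more than 3. Each `q` increments (capped at E); other symbols loop. Accept from {D}.
       p  q 
>  A   A  B 
   B   B  C 
   C   C  D 
 * D   D  E 
   E   E  E 
(> = start, * = accepting)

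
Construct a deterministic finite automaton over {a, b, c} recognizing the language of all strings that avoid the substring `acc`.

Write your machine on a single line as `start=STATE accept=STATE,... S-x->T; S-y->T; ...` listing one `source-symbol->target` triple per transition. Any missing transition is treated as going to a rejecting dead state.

start=q0; accept=q0,q1,q2; q0-a->q1; q0-b->q0; q0-c->q0; q1-a->q1; q1-b->q0; q1-c->q2; q2-a->q1; q2-b->q0; q2-c->q3; q3-a->q3; q3-b->q3; q3-c->q3

This is the complement of 'contains `acc`'. Use the same substring-matching states — q0 through q3 holding how much of `acc` has just been matched — but flip the accepting set: everything except the trap q3 accepts.
        a   b   c  
>* q0   q1  q0  q0 
 * q1   q1  q0  q2 
 * q2   q1  q0  q3 
   q3   q3  q3  q3 
(> = start, * = accepting)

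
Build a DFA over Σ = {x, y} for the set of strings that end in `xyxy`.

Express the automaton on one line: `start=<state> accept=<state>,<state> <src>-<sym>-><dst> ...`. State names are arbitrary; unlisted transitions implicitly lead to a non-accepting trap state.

Remember how much of `xyxy` the current input suffix matches. State q0 means no match yet; q1 means the last symbol is `x`; q2 means the last 2 symbols are `xy`; q3 means the last 3 symbols are `xyx`; q4 means the last 4 symbols are `xyxy`. Only q4 accepts. On a mismatch, fall back to the longest proper suffix that is still a prefix of `xyxy`.
A 5-state machine:
        x   y  
>  q0   q1  q0 
   q1   q1  q2 
   q2   q3  q0 
   q3   q1  q4 
 * q4   q3  q0 
(> = start, * = accepting)

start=q0 accept=q4 q0-x->q1 q0-y->q0 q1-x->q1 q1-y->q2 q2-x->q3 q2-y->q0 q3-x->q1 q3-y->q4 q4-x->q3 q4-y->q0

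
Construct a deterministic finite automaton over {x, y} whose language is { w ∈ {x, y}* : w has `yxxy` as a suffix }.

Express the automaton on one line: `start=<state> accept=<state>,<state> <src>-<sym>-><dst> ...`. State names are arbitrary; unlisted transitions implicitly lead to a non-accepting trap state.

start=q0 accept=q4 q0-x->q0 q0-y->q1 q1-x->q2 q1-y->q1 q2-x->q3 q2-y->q1 q3-x->q0 q3-y->q4 q4-x->q2 q4-y->q1

Remember how much of `yxxy` the current input suffix matches. State q0 means no match yet; q1 means the last symbol is `y`; q2 means the last 2 symbols are `yx`; q3 means the last 3 symbols are `yxx`; q4 means the last 4 symbols are `yxxy`. Only q4 accepts. On a mismatch, fall back to the longest proper suffix that is still a prefix of `yxxy`.
5 states suffice.
        x   y  
>  q0   q0  q1 
   q1   q2  q1 
   q2   q3  q1 
   q3   q0  q4 
 * q4   q2  q1 
(> = start, * = accepting)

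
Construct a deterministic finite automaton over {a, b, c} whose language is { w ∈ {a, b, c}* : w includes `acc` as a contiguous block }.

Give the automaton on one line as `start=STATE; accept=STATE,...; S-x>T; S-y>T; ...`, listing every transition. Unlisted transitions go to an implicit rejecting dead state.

start=q0; accept=q3; q0-a>q1; q0-b>q0; q0-c>q0; q1-a>q1; q1-b>q0; q1-c>q2; q2-a>q1; q2-b>q0; q2-c>q3; q3-a>q3; q3-b>q3; q3-c>q3

States q0..q2 record the length of the longest prefix of `acc` that matches the current input suffix. Reaching q3 means `acc` has been seen, and we stay there forever. Accept from q3.
A 4-state machine:
        a   b   c  
>  q0   q1  q0  q0 
   q1   q1  q0  q2 
   q2   q1  q0  q3 
 * q3   q3  q3  q3 
(> = start, * = accepting)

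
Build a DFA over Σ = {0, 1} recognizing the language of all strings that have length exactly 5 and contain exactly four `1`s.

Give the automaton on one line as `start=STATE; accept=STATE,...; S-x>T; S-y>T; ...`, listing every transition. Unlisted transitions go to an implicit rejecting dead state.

Run two small machines in parallel and take their product. The first has 7 states tracking the input length, saturating at 6; the second has 6 states tracking the count of `1`s, saturating at 5. A product state is a pair (one from each), accepting exactly when both do. Equivalent product states are then merged.
An 11-state machine:
          0    1  
>  s0     s1   s2 
   s1     s3   s4 
   s2     s4   s5 
   s3     s3   s3 
   s4     s3   s6 
   s5     s6   s7 
   s6     s3   s8 
   s7     s8   s9 
   s8     s3  s10 
   s9    s10   s3 
 * s10    s3   s3 
(> = start, * = accepting)

start=s0; accept=s10; s0-0>s1; s0-1>s2; s1-0>s3; s1-1>s4; s2-0>s4; s2-1>s5; s3-0>s3; s3-1>s3; s4-0>s3; s4-1>s6; s5-0>s6; s5-1>s7; s6-0>s3; s6-1>s8; s7-0>s8; s7-1>s9; s8-0>s3; s8-1>s10; s9-0>s10; s9-1>s3; s10-0>s3; s10-1>s3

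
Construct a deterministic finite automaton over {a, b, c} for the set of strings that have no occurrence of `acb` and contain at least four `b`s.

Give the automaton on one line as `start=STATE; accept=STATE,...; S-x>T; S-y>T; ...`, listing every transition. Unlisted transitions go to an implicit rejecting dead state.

start=S0; accept=S13,S16,S17,S19,S20,S22; S0-a>S1; S0-b>S2; S0-c>S0; S1-a>S1; S1-b>S2; S1-c>S3; S2-a>S4; S2-b>S5; S2-c>S2; S3-a>S1; S3-b>S6; S3-c>S0; S4-a>S4; S4-b>S5; S4-c>S7; S5-a>S8; S5-b>S9; S5-c>S5; S6-a>S6; S6-b>S10; S6-c>S6; S7-a>S4; S7-b>S10; S7-c>S2; S8-a>S8; S8-b>S9; S8-c>S11; S9-a>S12; S9-b>S13; S9-c>S9; S10-a>S10; S10-b>S14; S10-c>S10; S11-a>S8; S11-b>S14; S11-c>S5; S12-a>S12; S12-b>S13; S12-c>S15; S13-a>S16; S13-b>S17; S13-c>S13; S14-a>S14; S14-b>S18; S14-c>S14; S15-a>S12; S15-b>S18; S15-c>S9; S16-a>S16; S16-b>S17; S16-c>S19; S17-a>S20; S17-b>S17; S17-c>S17; S18-a>S18; S18-b>S21; S18-c>S18; S19-a>S16; S19-b>S21; S19-c>S13; S20-a>S20; S20-b>S17; S20-c>S22; S21-a>S21; S21-b>S21; S21-c>S21; S22-a>S20; S22-b>S21; S22-c>S17

Handle the two conditions separately and then intersect. The first has 4 states tracking partial matches of the forbidden pattern `acb`; the second has 6 states tracking the count of `b`s, saturating at 5. A product state is a pair (one from each), accepting exactly when both do.
          a    b    c  
>  S0     S1   S2   S0 
   S1     S1   S2   S3 
   S2     S4   S5   S2 
   S3     S1   S6   S0 
   S4     S4   S5   S7 
   S5     S8   S9   S5 
   S6     S6  S10   S6 
   S7     S4  S10   S2 
   S8     S8   S9  S11 
   S9    S12  S13   S9 
   S10   S10  S14  S10 
   S11    S8  S14   S5 
   S12   S12  S13  S15 
 * S13   S16  S17  S13 
   S14   S14  S18  S14 
   S15   S12  S18   S9 
 * S16   S16  S17  S19 
 * S17   S20  S17  S17 
   S18   S18  S21  S18 
 * S19   S16  S21  S13 
 * S20   S20  S17  S22 
   S21   S21  S21  S21 
 * S22   S20  S21  S17 
(> = start, * = accepting)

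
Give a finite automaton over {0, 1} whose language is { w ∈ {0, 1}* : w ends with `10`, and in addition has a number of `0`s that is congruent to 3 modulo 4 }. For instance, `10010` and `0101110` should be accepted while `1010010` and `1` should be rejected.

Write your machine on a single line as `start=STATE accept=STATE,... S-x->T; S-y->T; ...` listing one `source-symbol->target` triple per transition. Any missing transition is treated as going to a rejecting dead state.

Handle the two conditions separately and then intersect. The first has 3 states tracking how much of the suffix `10` has currently been matched; the second has 4 states tracking the count of `0`s modulo 4. A product state is a pair (one from each), accepting exactly when both do. Equivalent product states are then merged.
A 6-state machine:
        0   1  
>  S0   S1  S0 
   S1   S2  S1 
   S2   S3  S4 
   S3   S0  S3 
   S4   S5  S4 
 * S5   S0  S3 
(> = start, * = accepting)

start=S0; accept=S5; S0-0->S1; S0-1->S0; S1-0->S2; S1-1->S1; S2-0->S3; S2-1->S4; S3-0->S0; S3-1->S3; S4-0->S5; S4-1->S4; S5-0->S0; S5-1->S3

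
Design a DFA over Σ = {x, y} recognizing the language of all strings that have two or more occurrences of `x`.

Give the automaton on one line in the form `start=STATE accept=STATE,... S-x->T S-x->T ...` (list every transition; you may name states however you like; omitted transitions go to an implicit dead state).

Only the number of `x`s matters, and only up to 3. Make a chain A → B → C → D advanced by each `x` (with D absorbing); every other symbol self-loops. The accepting set is {C, D}.
With 4 states:
       x  y 
>  A   B  A 
   B   C  B 
 * C   D  C 
 * D   D  D 
(> = start, * = accepting)

start=A accept=C,D A-x->B A-y->A B-x->C B-y->B C-x->D C-y->C D-x->D D-y->D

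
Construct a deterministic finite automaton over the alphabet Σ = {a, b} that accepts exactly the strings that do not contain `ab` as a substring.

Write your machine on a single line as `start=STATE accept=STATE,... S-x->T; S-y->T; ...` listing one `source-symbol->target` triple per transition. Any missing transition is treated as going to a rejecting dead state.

This is the complement of 'contains `ab`'. Use the same substring-matching states — s0 through s2 holding how much of `ab` has just been matched — but flip the accepting set: everything except the trap s2 accepts.
        a   b  
>* s0   s1  s0 
 * s1   s1  s2 
   s2   s2  s2 
(> = start, * = accepting)

start=s0; accept=s0,s1; s0-a->s1; s0-b->s0; s1-a->s1; s1-b->s2; s2-a->s2; s2-b->s2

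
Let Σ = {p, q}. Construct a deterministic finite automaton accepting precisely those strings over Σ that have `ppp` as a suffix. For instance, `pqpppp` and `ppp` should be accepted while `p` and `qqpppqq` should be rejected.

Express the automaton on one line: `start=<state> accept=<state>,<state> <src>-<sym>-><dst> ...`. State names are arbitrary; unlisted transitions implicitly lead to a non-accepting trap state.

start=S0 accept=S3 S0-p->S1 S0-q->S0 S1-p->S2 S1-q->S0 S2-p->S3 S2-q->S0 S3-p->S3 S3-q->S0

Let each state record the length of the longest suffix of the input read so far that is also a prefix of `ppp`. S1 means the last symbol is `p`; S2 means the last 2 symbols are `pp`; S3 means the last 3 symbols are `ppp`. Accept only at S3, where the string currently ends in `ppp`.
        p   q  
>  S0   S1  S0 
   S1   S2  S0 
   S2   S3  S0 
 * S3   S3  S0 
(> = start, * = accepting)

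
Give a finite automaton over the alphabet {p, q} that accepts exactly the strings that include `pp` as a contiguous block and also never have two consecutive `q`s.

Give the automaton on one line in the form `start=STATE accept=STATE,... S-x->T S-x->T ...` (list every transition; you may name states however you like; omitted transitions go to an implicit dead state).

start=S0 accept=S3,S5 S0-p->S1 S0-q->S2 S1-p->S3 S1-q->S2 S2-p->S1 S2-q->S4 S3-p->S3 S3-q->S5 S4-p->S4 S4-q->S4 S5-p->S3 S5-q->S4

Handle the two conditions separately and then intersect. The first has 3 states tracking whether and how much of `pp` has been seen; the second has 3 states tracking partial matches of the forbidden pattern `qq`. A product state is a pair (one from each), accepting exactly when both do. Equivalent product states are then merged.
A 6-state machine:
        p   q  
>  S0   S1  S2 
   S1   S3  S2 
   S2   S1  S4 
 * S3   S3  S5 
   S4   S4  S4 
 * S5   S3  S4 
(> = start, * = accepting)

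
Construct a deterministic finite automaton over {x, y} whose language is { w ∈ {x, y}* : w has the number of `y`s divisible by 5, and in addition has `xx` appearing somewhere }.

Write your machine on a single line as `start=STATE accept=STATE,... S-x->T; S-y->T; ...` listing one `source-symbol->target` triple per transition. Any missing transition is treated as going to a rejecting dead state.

Run two small machines in parallel and take their product. The first has 5 states tracking the count of `y`s modulo 5; the second has 3 states tracking whether and how much of `xx` has been seen. A product state is a pair (one from each), accepting exactly when both do.
A 15-state machine:
          x    y  
>  q0     q1   q2 
   q1     q3   q2 
   q2     q4   q5 
 * q3     q3   q6 
   q4     q6   q5 
   q5     q7   q8 
   q6     q6   q9 
   q7     q9   q8 
   q8    q10  q11 
   q9     q9  q12 
   q10   q12  q11 
   q11   q13   q0 
   q12   q12  q14 
   q13   q14   q0 
   q14   q14   q3 
(> = start, * = accepting)

start=q0; accept=q3; q0-x->q1; q0-y->q2; q1-x->q3; q1-y->q2; q2-x->q4; q2-y->q5; q3-x->q3; q3-y->q6; q4-x->q6; q4-y->q5; q5-x->q7; q5-y->q8; q6-x->q6; q6-y->q9; q7-x->q9; q7-y->q8; q8-x->q10; q8-y->q11; q9-x->q9; q9-y->q12; q10-x->q12; q10-y->q11; q11-x->q13; q11-y->q0; q12-x->q12; q12-y->q14; q13-x->q14; q13-y->q0; q14-x->q14; q14-y->q3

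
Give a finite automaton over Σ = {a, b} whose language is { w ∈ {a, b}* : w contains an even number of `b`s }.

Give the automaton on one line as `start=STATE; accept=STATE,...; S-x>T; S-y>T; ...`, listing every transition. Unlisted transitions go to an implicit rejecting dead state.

start=s0; accept=s0; s0-a>s0; s0-b>s1; s1-a>s1; s1-b>s0

Keep the running count of `b`s modulo 2: each `b` advances along the cycle s0 → s1 → s0 while other symbols loop. Accept at s0.
A 2-state machine:
        a   b  
>* s0   s0  s1 
   s1   s1  s0 
(> = start, * = accepting)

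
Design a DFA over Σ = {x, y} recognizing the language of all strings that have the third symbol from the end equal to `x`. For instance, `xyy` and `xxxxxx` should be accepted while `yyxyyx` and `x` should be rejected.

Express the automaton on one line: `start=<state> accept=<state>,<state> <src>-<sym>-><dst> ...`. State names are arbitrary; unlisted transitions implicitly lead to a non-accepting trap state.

start=q0 accept=q7,q8,q9,q10 q0-x->q1 q0-y->q2 q1-x->q3 q1-y->q4 q2-x->q5 q2-y->q6 q3-x->q7 q3-y->q8 q4-x->q9 q4-y->q10 q5-x->q11 q5-y->q12 q6-x->q13 q6-y->q14 q7-x->q7 q7-y->q8 q8-x->q9 q8-y->q10 q9-x->q11 q9-y->q12 q10-x->q13 q10-y->q14 q11-x->q7 q11-y->q8 q12-x->q9 q12-y->q10 q13-x->q11 q13-y->q12 q14-x->q13 q14-y->q14

A DFA must remember the last 3 symbols (since which symbol is third-to-last isn't known until the input ends). Use one state per possible window of the last ≤3 symbols; accept from those whose window starts with `x`.
A 15-state machine:
          x    y  
>  q0     q1   q2 
   q1     q3   q4 
   q2     q5   q6 
   q3     q7   q8 
   q4     q9  q10 
   q5    q11  q12 
   q6    q13  q14 
 * q7     q7   q8 
 * q8     q9  q10 
 * q9    q11  q12 
 * q10   q13  q14 
   q11    q7   q8 
   q12    q9  q10 
   q13   q11  q12 
   q14   q13  q14 
(> = start, * = accepting)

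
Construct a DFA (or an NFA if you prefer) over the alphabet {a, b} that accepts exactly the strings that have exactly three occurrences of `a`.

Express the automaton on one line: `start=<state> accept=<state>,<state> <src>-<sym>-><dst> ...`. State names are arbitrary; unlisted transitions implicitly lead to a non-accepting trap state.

Count `a`s, saturating at 4: states S0 through S3 mean 0 through 3 `a`s seen; S4 means more than 3. Each `a` increments (capped at S4); other symbols loop. Accept from {S3}.
With 5 states:
        a   b  
>  S0   S1  S0 
   S1   S2  S1 
   S2   S3  S2 
 * S3   S4  S3 
   S4   S4  S4 
(> = start, * = accepting)

start=S0 accept=S3 S0-a->S1 S0-b->S0 S1-a->S2 S1-b->S1 S2-a->S3 S2-b->S2 S3-a->S4 S3-b->S3 S4-a->S4 S4-b->S4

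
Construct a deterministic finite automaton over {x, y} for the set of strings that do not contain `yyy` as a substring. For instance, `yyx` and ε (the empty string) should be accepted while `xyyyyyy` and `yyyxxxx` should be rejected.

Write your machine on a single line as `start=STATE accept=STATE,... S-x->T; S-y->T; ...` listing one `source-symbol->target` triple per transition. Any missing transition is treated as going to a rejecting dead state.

start=S0; accept=S0,S1,S2; S0-x->S0; S0-y->S1; S1-x->S0; S1-y->S2; S2-x->S0; S2-y->S3; S3-x->S3; S3-y->S3

This is the complement of 'contains `yyy`'. Use the same substring-matching states — S0 through S3 holding how much of `yyy` has just been matched — but flip the accepting set: everything except the trap S3 accepts.
        x   y  
>* S0   S0  S1 
 * S1   S0  S2 
 * S2   S0  S3 
   S3   S3  S3 
(> = start, * = accepting)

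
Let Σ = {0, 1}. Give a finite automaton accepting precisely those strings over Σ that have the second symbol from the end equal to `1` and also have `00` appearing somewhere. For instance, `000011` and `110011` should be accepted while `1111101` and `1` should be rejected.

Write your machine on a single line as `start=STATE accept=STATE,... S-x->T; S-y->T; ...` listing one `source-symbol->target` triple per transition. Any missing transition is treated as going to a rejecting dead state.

start=s0; accept=s4,s5; s0-0->s1; s0-1->s0; s1-0->s2; s1-1->s0; s2-0->s2; s2-1->s3; s3-0->s4; s3-1->s5; s4-0->s2; s4-1->s3; s5-0->s4; s5-1->s5

Run two small machines in parallel and take their product. One (7 states) tracks the last 2 symbols read; the other (3 states) tracks whether and how much of `00` has been seen. Each combined state is a pair, one component from each; accept when both components accept. Minimizing collapses redundant product states.
With 6 states:
        0   1  
>  s0   s1  s0 
   s1   s2  s0 
   s2   s2  s3 
   s3   s4  s5 
 * s4   s2  s3 
 * s5   s4  s5 
(> = start, * = accepting)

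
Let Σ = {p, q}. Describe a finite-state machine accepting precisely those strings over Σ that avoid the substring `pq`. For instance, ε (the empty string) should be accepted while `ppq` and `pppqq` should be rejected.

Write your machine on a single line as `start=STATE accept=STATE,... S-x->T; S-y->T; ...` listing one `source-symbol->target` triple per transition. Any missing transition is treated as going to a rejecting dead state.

This is the complement of 'contains `pq`'. Use the same substring-matching states — s0 through s2 holding how much of `pq` has just been matched — but flip the accepting set: everything except the trap s2 accepts.
A 3-state machine:
        p   q  
>* s0   s1  s0 
 * s1   s1  s2 
   s2   s2  s2 
(> = start, * = accepting)

start=s0; accept=s0,s1; s0-p->s1; s0-q->s0; s1-p->s1; s1-q->s2; s2-p->s2; s2-q->s2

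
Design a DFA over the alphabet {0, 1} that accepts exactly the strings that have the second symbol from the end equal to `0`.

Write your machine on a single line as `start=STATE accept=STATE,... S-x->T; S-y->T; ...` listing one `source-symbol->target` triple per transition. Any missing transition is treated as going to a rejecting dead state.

A DFA must remember the last 2 symbols (since which symbol is second-to-last isn't known until the input ends). Use one state per possible window of the last ≤2 symbols; accept from those whose window starts with `0`.
        0   1  
>  q0   q1  q2 
   q1   q3  q4 
   q2   q5  q6 
 * q3   q3  q4 
 * q4   q5  q6 
   q5   q3  q4 
   q6   q5  q6 
(> = start, * = accepting)

start=q0; accept=q3,q4; q0-0->q1; q0-1->q2; q1-0->q3; q1-1->q4; q2-0->q5; q2-1->q6; q3-0->q3; q3-1->q4; q4-0->q5; q4-1->q6; q5-0->q3; q5-1->q4; q6-0->q5; q6-1->q6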